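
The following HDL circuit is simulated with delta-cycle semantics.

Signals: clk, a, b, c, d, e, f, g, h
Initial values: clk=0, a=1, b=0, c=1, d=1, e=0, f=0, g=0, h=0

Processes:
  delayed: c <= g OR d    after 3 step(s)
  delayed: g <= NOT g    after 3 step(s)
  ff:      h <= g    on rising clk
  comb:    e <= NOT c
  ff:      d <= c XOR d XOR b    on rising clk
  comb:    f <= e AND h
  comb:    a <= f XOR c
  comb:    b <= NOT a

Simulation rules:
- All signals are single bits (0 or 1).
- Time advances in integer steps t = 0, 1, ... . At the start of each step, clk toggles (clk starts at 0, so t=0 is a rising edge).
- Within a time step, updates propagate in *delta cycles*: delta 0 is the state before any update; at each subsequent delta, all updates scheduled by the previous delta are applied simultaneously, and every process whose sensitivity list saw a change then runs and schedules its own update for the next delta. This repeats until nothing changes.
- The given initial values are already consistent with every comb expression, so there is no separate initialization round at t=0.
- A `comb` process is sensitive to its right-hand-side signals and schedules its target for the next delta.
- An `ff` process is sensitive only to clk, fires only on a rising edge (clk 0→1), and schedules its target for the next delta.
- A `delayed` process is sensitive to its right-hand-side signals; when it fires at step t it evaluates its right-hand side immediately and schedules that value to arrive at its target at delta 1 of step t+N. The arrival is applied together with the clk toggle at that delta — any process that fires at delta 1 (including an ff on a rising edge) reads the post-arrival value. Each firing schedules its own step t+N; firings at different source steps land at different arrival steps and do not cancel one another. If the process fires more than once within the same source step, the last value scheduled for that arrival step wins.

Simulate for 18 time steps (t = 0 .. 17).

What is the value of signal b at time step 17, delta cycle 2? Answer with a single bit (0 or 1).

t=0 Δ0: b=0 g=0 c=1 d=1 f=0 clk=0 h=0 e=0 a=1
  Δ1: clk:0→1
  Δ2: d:1→0
  (2Δ to stable)
t=1 Δ0: b=0 g=0 c=1 d=0 f=0 clk=1 h=0 e=0 a=1
  Δ1: clk:1→0
  (1Δ to stable)
t=2 Δ0: b=0 g=0 c=1 d=0 f=0 clk=0 h=0 e=0 a=1
  Δ1: clk:0→1
  Δ2: d:0→1
  (2Δ to stable)
t=3 Δ0: b=0 g=0 c=1 d=1 f=0 clk=1 h=0 e=0 a=1
  Δ1: c:1→0, clk:1→0
  Δ2: e:0→1, a:1→0
  Δ3: b:0→1
  (3Δ to stable)
t=4 Δ0: b=1 g=0 c=0 d=1 f=0 clk=0 h=0 e=1 a=0
  Δ1: clk:0→1
  Δ2: d:1→0
  (2Δ to stable)
t=5 Δ0: b=1 g=0 c=0 d=0 f=0 clk=1 h=0 e=1 a=0
  Δ1: c:0→1, clk:1→0
  Δ2: e:1→0, a:0→1
  Δ3: b:1→0
  (3Δ to stable)
t=6 Δ0: b=0 g=0 c=1 d=0 f=0 clk=0 h=0 e=0 a=1
  Δ1: clk:0→1
  Δ2: d:0→1
  (2Δ to stable)
t=7 Δ0: b=0 g=0 c=1 d=1 f=0 clk=1 h=0 e=0 a=1
  Δ1: c:1→0, clk:1→0
  Δ2: e:0→1, a:1→0
  Δ3: b:0→1
  (3Δ to stable)
t=8 Δ0: b=1 g=0 c=0 d=1 f=0 clk=0 h=0 e=1 a=0
  Δ1: clk:0→1
  Δ2: d:1→0
  (2Δ to stable)
t=9 Δ0: b=1 g=0 c=0 d=0 f=0 clk=1 h=0 e=1 a=0
  Δ1: c:0→1, clk:1→0
  Δ2: e:1→0, a:0→1
  Δ3: b:1→0
  (3Δ to stable)
t=10 Δ0: b=0 g=0 c=1 d=0 f=0 clk=0 h=0 e=0 a=1
  Δ1: clk:0→1
  Δ2: d:0→1
  (2Δ to stable)
t=11 Δ0: b=0 g=0 c=1 d=1 f=0 clk=1 h=0 e=0 a=1
  Δ1: c:1→0, clk:1→0
  Δ2: e:0→1, a:1→0
  Δ3: b:0→1
  (3Δ to stable)
t=12 Δ0: b=1 g=0 c=0 d=1 f=0 clk=0 h=0 e=1 a=0
  Δ1: clk:0→1
  Δ2: d:1→0
  (2Δ to stable)
t=13 Δ0: b=1 g=0 c=0 d=0 f=0 clk=1 h=0 e=1 a=0
  Δ1: c:0→1, clk:1→0
  Δ2: e:1→0, a:0→1
  Δ3: b:1→0
  (3Δ to stable)
t=14 Δ0: b=0 g=0 c=1 d=0 f=0 clk=0 h=0 e=0 a=1
  Δ1: clk:0→1
  Δ2: d:0→1
  (2Δ to stable)
t=15 Δ0: b=0 g=0 c=1 d=1 f=0 clk=1 h=0 e=0 a=1
  Δ1: c:1→0, clk:1→0
  Δ2: e:0→1, a:1→0
  Δ3: b:0→1
  (3Δ to stable)
t=16 Δ0: b=1 g=0 c=0 d=1 f=0 clk=0 h=0 e=1 a=0
  Δ1: clk:0→1
  Δ2: d:1→0
  (2Δ to stable)
t=17 Δ0: b=1 g=0 c=0 d=0 f=0 clk=1 h=0 e=1 a=0
  Δ1: c:0→1, clk:1→0
  Δ2: e:1→0, a:0→1
  Δ3: b:1→0
  (3Δ to stable)

1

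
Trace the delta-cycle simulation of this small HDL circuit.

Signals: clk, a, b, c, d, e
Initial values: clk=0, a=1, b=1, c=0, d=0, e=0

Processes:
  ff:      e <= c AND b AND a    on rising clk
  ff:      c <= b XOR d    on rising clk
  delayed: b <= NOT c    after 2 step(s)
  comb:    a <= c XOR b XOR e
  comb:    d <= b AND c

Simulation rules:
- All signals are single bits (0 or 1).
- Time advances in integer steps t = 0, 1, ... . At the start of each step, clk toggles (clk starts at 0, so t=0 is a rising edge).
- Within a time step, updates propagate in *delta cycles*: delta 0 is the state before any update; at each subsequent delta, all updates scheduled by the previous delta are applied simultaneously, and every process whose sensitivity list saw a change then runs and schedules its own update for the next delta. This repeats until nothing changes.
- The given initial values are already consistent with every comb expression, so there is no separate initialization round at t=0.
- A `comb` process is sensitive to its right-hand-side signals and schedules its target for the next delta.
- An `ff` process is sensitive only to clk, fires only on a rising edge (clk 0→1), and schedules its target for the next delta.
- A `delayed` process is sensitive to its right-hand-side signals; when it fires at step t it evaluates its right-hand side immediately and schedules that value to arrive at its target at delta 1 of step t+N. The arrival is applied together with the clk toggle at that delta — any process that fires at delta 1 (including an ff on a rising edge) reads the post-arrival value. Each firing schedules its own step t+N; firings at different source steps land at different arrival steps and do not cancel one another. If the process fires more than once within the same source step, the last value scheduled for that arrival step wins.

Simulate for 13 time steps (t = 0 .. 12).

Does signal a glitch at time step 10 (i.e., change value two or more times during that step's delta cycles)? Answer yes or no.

[bits: clk,b,d,e,c,a]
t=0: Δ0=010001 Δ1=110001 Δ2=110011 Δ3=111010 | 3Δ
t=1: Δ0=111010 Δ1=011010 | 1Δ
t=2: Δ0=011010 Δ1=101010 Δ2=100011 | 2Δ
t=3: Δ0=100011 Δ1=000011 | 1Δ
t=4: Δ0=000011 Δ1=100011 Δ2=100001 Δ3=100000 | 3Δ
t=5: Δ0=100000 Δ1=000000 | 1Δ
t=6: Δ0=000000 Δ1=110000 Δ2=110011 Δ3=111010 | 3Δ
t=7: Δ0=111010 Δ1=011010 | 1Δ
t=8: Δ0=011010 Δ1=101010 Δ2=100011 | 2Δ
t=9: Δ0=100011 Δ1=000011 | 1Δ
t=10: Δ0=000011 Δ1=100011 Δ2=100001 Δ3=100000 | 3Δ
t=11: Δ0=100000 Δ1=000000 | 1Δ
t=12: Δ0=000000 Δ1=110000 Δ2=110011 Δ3=111010 | 3Δ

no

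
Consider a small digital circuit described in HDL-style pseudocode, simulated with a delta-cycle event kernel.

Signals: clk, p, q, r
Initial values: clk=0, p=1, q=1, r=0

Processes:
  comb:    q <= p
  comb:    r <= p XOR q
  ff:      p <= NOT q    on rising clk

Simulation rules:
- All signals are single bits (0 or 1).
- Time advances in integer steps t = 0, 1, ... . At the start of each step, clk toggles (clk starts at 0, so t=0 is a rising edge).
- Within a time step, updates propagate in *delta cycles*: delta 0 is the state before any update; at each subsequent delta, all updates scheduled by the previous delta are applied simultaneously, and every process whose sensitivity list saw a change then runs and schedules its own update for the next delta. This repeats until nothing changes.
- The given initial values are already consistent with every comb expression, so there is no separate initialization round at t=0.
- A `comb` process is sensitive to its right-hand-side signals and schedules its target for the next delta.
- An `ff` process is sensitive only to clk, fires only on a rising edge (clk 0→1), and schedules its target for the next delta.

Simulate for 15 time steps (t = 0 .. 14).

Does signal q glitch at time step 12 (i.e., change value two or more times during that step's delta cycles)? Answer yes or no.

no

t=0 Δ0: clk=0 r=0 q=1 p=1
  Δ1: clk:0→1
  Δ2: p:1→0
  Δ3: r:0→1, q:1→0
  Δ4: r:1→0
  (4Δ to stable)
t=1 Δ0: clk=1 r=0 q=0 p=0
  Δ1: clk:1→0
  (1Δ to stable)
t=2 Δ0: clk=0 r=0 q=0 p=0
  Δ1: clk:0→1
  Δ2: p:0→1
  Δ3: r:0→1, q:0→1
  Δ4: r:1→0
  (4Δ to stable)
t=3 Δ0: clk=1 r=0 q=1 p=1
  Δ1: clk:1→0
  (1Δ to stable)
t=4 Δ0: clk=0 r=0 q=1 p=1
  Δ1: clk:0→1
  Δ2: p:1→0
  Δ3: r:0→1, q:1→0
  Δ4: r:1→0
  (4Δ to stable)
t=5 Δ0: clk=1 r=0 q=0 p=0
  Δ1: clk:1→0
  (1Δ to stable)
t=6 Δ0: clk=0 r=0 q=0 p=0
  Δ1: clk:0→1
  Δ2: p:0→1
  Δ3: r:0→1, q:0→1
  Δ4: r:1→0
  (4Δ to stable)
t=7 Δ0: clk=1 r=0 q=1 p=1
  Δ1: clk:1→0
  (1Δ to stable)
t=8 Δ0: clk=0 r=0 q=1 p=1
  Δ1: clk:0→1
  Δ2: p:1→0
  Δ3: r:0→1, q:1→0
  Δ4: r:1→0
  (4Δ to stable)
t=9 Δ0: clk=1 r=0 q=0 p=0
  Δ1: clk:1→0
  (1Δ to stable)
t=10 Δ0: clk=0 r=0 q=0 p=0
  Δ1: clk:0→1
  Δ2: p:0→1
  Δ3: r:0→1, q:0→1
  Δ4: r:1→0
  (4Δ to stable)
t=11 Δ0: clk=1 r=0 q=1 p=1
  Δ1: clk:1→0
  (1Δ to stable)
t=12 Δ0: clk=0 r=0 q=1 p=1
  Δ1: clk:0→1
  Δ2: p:1→0
  Δ3: r:0→1, q:1→0
  Δ4: r:1→0
  (4Δ to stable)
t=13 Δ0: clk=1 r=0 q=0 p=0
  Δ1: clk:1→0
  (1Δ to stable)
t=14 Δ0: clk=0 r=0 q=0 p=0
  Δ1: clk:0→1
  Δ2: p:0→1
  Δ3: r:0→1, q:0→1
  Δ4: r:1→0
  (4Δ to stable)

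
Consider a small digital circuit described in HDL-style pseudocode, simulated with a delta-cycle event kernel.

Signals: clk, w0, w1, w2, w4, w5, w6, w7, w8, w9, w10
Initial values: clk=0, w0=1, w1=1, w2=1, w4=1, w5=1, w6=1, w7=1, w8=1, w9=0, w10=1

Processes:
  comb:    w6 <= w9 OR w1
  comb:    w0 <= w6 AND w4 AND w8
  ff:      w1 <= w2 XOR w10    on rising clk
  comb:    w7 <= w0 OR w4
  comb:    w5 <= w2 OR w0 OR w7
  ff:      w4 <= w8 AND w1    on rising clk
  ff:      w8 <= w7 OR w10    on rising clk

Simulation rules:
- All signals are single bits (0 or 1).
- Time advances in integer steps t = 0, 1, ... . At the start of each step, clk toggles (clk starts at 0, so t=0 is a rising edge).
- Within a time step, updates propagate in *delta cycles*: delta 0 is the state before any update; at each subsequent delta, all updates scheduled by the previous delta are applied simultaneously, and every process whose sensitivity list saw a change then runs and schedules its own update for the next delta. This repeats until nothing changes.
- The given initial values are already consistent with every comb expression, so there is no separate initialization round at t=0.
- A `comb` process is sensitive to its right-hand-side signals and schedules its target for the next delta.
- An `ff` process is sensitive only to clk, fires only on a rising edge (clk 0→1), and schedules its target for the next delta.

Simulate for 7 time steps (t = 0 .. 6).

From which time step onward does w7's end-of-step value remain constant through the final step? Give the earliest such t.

t0.Δ0 w0=1 w5=1 w7=1 clk=0 w4=1 w1=1 w6=1 w9=0 w2=1 w10=1 w8=1
t0.Δ1 w0=1 w5=1 w7=1 clk=1 w4=1 w1=1 w6=1 w9=0 w2=1 w10=1 w8=1
t0.Δ2 w0=1 w5=1 w7=1 clk=1 w4=1 w1=0 w6=1 w9=0 w2=1 w10=1 w8=1
t0.Δ3 w0=1 w5=1 w7=1 clk=1 w4=1 w1=0 w6=0 w9=0 w2=1 w10=1 w8=1
t0.Δ4 w0=0 w5=1 w7=1 clk=1 w4=1 w1=0 w6=0 w9=0 w2=1 w10=1 w8=1
t1.Δ0 w0=0 w5=1 w7=1 clk=1 w4=1 w1=0 w6=0 w9=0 w2=1 w10=1 w8=1
t1.Δ1 w0=0 w5=1 w7=1 clk=0 w4=1 w1=0 w6=0 w9=0 w2=1 w10=1 w8=1
t2.Δ0 w0=0 w5=1 w7=1 clk=0 w4=1 w1=0 w6=0 w9=0 w2=1 w10=1 w8=1
t2.Δ1 w0=0 w5=1 w7=1 clk=1 w4=1 w1=0 w6=0 w9=0 w2=1 w10=1 w8=1
t2.Δ2 w0=0 w5=1 w7=1 clk=1 w4=0 w1=0 w6=0 w9=0 w2=1 w10=1 w8=1
t2.Δ3 w0=0 w5=1 w7=0 clk=1 w4=0 w1=0 w6=0 w9=0 w2=1 w10=1 w8=1
t3.Δ0 w0=0 w5=1 w7=0 clk=1 w4=0 w1=0 w6=0 w9=0 w2=1 w10=1 w8=1
t3.Δ1 w0=0 w5=1 w7=0 clk=0 w4=0 w1=0 w6=0 w9=0 w2=1 w10=1 w8=1
t4.Δ0 w0=0 w5=1 w7=0 clk=0 w4=0 w1=0 w6=0 w9=0 w2=1 w10=1 w8=1
t4.Δ1 w0=0 w5=1 w7=0 clk=1 w4=0 w1=0 w6=0 w9=0 w2=1 w10=1 w8=1
t5.Δ0 w0=0 w5=1 w7=0 clk=1 w4=0 w1=0 w6=0 w9=0 w2=1 w10=1 w8=1
t5.Δ1 w0=0 w5=1 w7=0 clk=0 w4=0 w1=0 w6=0 w9=0 w2=1 w10=1 w8=1
t6.Δ0 w0=0 w5=1 w7=0 clk=0 w4=0 w1=0 w6=0 w9=0 w2=1 w10=1 w8=1
t6.Δ1 w0=0 w5=1 w7=0 clk=1 w4=0 w1=0 w6=0 w9=0 w2=1 w10=1 w8=1

2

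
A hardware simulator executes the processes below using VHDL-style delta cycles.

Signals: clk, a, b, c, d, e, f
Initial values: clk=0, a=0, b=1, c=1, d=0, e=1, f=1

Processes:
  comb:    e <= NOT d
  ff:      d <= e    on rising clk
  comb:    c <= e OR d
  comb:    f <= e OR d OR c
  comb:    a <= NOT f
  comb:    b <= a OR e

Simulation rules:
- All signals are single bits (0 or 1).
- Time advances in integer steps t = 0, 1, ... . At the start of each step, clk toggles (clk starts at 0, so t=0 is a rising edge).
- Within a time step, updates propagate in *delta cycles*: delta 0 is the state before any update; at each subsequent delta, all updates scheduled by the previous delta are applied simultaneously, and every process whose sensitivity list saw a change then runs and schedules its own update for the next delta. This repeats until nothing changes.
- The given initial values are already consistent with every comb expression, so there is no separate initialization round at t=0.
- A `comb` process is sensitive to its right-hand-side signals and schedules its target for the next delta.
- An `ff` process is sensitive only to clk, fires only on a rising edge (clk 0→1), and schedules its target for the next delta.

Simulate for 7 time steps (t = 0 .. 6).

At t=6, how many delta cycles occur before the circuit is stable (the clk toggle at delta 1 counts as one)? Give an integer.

[bits: e,c,clk,a,f,d,b]
t=0: Δ0=1100101 Δ1=1110101 Δ2=1110111 Δ3=0110111 Δ4=0110110 | 4Δ
t=1: Δ0=0110110 Δ1=0100110 | 1Δ
t=2: Δ0=0100110 Δ1=0110110 Δ2=0110100 Δ3=1010100 Δ4=1110101 | 4Δ
t=3: Δ0=1110101 Δ1=1100101 | 1Δ
t=4: Δ0=1100101 Δ1=1110101 Δ2=1110111 Δ3=0110111 Δ4=0110110 | 4Δ
t=5: Δ0=0110110 Δ1=0100110 | 1Δ
t=6: Δ0=0100110 Δ1=0110110 Δ2=0110100 Δ3=1010100 Δ4=1110101 | 4Δ

4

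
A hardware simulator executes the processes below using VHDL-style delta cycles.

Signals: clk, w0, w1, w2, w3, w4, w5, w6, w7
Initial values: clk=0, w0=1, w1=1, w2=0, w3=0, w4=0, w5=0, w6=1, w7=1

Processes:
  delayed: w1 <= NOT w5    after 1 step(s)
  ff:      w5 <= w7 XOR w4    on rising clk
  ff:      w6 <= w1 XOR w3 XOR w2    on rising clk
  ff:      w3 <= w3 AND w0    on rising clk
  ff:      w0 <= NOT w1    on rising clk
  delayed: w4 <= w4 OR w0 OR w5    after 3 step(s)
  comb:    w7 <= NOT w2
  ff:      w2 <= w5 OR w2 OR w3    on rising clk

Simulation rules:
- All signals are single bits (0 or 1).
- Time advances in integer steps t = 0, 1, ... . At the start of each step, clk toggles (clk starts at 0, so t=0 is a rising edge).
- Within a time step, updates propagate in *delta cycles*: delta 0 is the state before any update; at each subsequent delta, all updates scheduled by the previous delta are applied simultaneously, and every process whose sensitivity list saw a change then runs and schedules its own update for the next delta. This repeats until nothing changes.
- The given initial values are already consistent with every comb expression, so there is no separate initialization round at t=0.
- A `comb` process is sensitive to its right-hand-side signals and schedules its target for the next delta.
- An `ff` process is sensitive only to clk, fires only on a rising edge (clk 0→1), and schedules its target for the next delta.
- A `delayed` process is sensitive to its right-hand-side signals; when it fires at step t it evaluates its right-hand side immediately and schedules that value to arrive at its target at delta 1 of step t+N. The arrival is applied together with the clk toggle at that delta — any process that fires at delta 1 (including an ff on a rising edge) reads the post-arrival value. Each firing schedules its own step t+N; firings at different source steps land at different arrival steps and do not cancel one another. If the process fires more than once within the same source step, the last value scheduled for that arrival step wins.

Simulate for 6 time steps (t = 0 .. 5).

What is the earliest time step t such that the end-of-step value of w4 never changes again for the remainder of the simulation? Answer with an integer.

t=0 Δ0: w7=1 w5=0 w1=1 w4=0 w3=0 clk=0 w6=1 w2=0 w0=1
  Δ1: clk:0→1
  Δ2: w5:0→1, w0:1→0
  (2Δ to stable)
t=1 Δ0: w7=1 w5=1 w1=1 w4=0 w3=0 clk=1 w6=1 w2=0 w0=0
  Δ1: w1:1→0, clk:1→0
  (1Δ to stable)
t=2 Δ0: w7=1 w5=1 w1=0 w4=0 w3=0 clk=0 w6=1 w2=0 w0=0
  Δ1: clk:0→1
  Δ2: w6:1→0, w2:0→1, w0:0→1
  Δ3: w7:1→0
  (3Δ to stable)
t=3 Δ0: w7=0 w5=1 w1=0 w4=0 w3=0 clk=1 w6=0 w2=1 w0=1
  Δ1: w4:0→1, clk:1→0
  (1Δ to stable)
t=4 Δ0: w7=0 w5=1 w1=0 w4=1 w3=0 clk=0 w6=0 w2=1 w0=1
  Δ1: clk:0→1
  Δ2: w6:0→1
  (2Δ to stable)
t=5 Δ0: w7=0 w5=1 w1=0 w4=1 w3=0 clk=1 w6=1 w2=1 w0=1
  Δ1: clk:1→0
  (1Δ to stable)

3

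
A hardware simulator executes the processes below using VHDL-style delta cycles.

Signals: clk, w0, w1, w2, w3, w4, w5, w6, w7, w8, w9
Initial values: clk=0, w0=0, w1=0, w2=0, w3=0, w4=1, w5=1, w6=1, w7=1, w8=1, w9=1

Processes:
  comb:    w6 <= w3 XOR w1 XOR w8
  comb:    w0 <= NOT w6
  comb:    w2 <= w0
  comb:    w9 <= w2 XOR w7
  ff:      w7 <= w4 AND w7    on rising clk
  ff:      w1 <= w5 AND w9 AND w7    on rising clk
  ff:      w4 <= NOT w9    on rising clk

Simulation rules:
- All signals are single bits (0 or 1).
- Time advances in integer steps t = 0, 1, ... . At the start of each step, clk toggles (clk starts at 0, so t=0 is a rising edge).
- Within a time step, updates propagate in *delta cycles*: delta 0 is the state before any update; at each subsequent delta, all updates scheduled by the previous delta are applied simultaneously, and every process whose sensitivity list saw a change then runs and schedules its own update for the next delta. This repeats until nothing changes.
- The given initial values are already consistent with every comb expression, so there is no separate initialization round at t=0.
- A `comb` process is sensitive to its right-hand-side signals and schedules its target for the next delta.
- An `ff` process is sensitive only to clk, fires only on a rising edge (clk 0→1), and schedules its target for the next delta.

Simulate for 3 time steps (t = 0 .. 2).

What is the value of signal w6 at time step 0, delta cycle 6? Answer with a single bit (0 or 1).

[bits: w0,w8,w5,w4,w9,w6,w3,w7,w1,clk,w2]
t=0: Δ0=01111101000 Δ1=01111101010 Δ2=01101101110 Δ3=01101001110 Δ4=11101001110 Δ5=11101001111 Δ6=11100001111 | 6Δ
t=1: Δ0=11100001111 Δ1=11100001101 | 1Δ
t=2: Δ0=11100001101 Δ1=11100001111 Δ2=11110000011 Δ3=11111100011 Δ4=01111100011 Δ5=01111100010 Δ6=01110100010 | 6Δ

0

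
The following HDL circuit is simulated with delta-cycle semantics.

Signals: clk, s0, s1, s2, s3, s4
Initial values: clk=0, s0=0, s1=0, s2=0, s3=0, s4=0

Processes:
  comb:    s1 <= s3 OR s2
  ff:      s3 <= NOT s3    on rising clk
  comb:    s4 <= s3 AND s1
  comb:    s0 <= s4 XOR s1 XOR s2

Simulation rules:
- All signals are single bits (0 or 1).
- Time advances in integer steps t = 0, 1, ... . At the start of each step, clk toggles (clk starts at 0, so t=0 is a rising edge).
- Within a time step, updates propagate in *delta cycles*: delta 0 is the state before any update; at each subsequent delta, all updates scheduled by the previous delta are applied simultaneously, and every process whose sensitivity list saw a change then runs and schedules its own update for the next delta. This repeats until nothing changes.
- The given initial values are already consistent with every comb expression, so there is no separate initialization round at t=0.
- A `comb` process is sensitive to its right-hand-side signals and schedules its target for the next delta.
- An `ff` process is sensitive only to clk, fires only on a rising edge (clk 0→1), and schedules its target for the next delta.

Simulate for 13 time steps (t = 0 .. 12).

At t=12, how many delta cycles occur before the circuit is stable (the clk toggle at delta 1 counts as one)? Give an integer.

[bits: s3,s4,s1,clk,s0,s2]
t=0: Δ0=000000 Δ1=000100 Δ2=100100 Δ3=101100 Δ4=111110 Δ5=111100 | 5Δ
t=1: Δ0=111100 Δ1=111000 | 1Δ
t=2: Δ0=111000 Δ1=111100 Δ2=011100 Δ3=000100 | 3Δ
t=3: Δ0=000100 Δ1=000000 | 1Δ
t=4: Δ0=000000 Δ1=000100 Δ2=100100 Δ3=101100 Δ4=111110 Δ5=111100 | 5Δ
t=5: Δ0=111100 Δ1=111000 | 1Δ
t=6: Δ0=111000 Δ1=111100 Δ2=011100 Δ3=000100 | 3Δ
t=7: Δ0=000100 Δ1=000000 | 1Δ
t=8: Δ0=000000 Δ1=000100 Δ2=100100 Δ3=101100 Δ4=111110 Δ5=111100 | 5Δ
t=9: Δ0=111100 Δ1=111000 | 1Δ
t=10: Δ0=111000 Δ1=111100 Δ2=011100 Δ3=000100 | 3Δ
t=11: Δ0=000100 Δ1=000000 | 1Δ
t=12: Δ0=000000 Δ1=000100 Δ2=100100 Δ3=101100 Δ4=111110 Δ5=111100 | 5Δ

5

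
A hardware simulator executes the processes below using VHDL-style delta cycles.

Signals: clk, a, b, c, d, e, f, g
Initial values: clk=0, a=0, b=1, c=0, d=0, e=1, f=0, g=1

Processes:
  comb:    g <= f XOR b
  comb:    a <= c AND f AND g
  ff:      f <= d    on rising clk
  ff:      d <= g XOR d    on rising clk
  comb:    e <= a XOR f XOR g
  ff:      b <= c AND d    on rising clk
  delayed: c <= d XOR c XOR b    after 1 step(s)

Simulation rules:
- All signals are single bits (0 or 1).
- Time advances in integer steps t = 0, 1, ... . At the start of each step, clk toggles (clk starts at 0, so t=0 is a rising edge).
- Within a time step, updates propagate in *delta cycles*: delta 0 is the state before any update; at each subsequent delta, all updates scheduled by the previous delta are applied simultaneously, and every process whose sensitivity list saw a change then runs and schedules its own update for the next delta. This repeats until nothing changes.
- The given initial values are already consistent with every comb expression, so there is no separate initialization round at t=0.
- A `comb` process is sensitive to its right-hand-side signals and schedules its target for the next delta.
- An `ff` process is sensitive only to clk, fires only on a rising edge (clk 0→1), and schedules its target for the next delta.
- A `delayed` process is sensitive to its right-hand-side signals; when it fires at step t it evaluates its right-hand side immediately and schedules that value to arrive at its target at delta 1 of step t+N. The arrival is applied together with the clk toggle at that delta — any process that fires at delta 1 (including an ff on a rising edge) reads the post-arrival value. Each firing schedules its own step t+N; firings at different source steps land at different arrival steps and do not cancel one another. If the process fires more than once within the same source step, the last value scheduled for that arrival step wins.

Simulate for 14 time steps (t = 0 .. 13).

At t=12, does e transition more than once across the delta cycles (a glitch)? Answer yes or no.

[bits: c,g,e,clk,a,f,d,b]
t=0: Δ0=01100001 Δ1=01110001 Δ2=01110010 Δ3=00110010 Δ4=00010010 | 4Δ
t=1: Δ0=00010010 Δ1=10000010 | 1Δ
t=2: Δ0=10000010 Δ1=00010010 Δ2=00010110 Δ3=01110110 Δ4=01010110 | 4Δ
t=3: Δ0=01010110 Δ1=11000110 Δ2=11001110 Δ3=11101110 | 3Δ
t=4: Δ0=11101110 Δ1=01111110 Δ2=01110100 Δ3=01010100 | 3Δ
t=5: Δ0=01010100 Δ1=01000100 | 1Δ
t=6: Δ0=01000100 Δ1=01010100 Δ2=01010010 Δ3=00110010 Δ4=00010010 | 4Δ
t=7: Δ0=00010010 Δ1=10000010 | 1Δ
t=8: Δ0=10000010 Δ1=00010010 Δ2=00010110 Δ3=01110110 Δ4=01010110 | 4Δ
t=9: Δ0=01010110 Δ1=11000110 Δ2=11001110 Δ3=11101110 | 3Δ
t=10: Δ0=11101110 Δ1=01111110 Δ2=01110100 Δ3=01010100 | 3Δ
t=11: Δ0=01010100 Δ1=01000100 | 1Δ
t=12: Δ0=01000100 Δ1=01010100 Δ2=01010010 Δ3=00110010 Δ4=00010010 | 4Δ
t=13: Δ0=00010010 Δ1=10000010 | 1Δ

yes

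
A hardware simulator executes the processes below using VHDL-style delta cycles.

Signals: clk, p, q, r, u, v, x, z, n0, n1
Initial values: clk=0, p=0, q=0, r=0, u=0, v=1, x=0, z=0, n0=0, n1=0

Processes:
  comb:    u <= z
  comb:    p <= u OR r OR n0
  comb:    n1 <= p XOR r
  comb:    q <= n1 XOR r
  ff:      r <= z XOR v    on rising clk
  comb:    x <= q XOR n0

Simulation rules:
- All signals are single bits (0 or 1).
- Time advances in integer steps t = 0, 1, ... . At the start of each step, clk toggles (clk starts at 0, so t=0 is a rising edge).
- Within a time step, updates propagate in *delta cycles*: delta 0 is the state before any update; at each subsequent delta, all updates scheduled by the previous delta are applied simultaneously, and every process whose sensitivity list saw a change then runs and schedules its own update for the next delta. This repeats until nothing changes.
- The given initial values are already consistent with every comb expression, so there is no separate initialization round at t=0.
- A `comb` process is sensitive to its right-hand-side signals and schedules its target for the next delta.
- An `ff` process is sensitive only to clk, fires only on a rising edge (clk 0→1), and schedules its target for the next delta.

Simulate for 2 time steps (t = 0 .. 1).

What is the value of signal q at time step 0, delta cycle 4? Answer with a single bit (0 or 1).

[bits: q,clk,x,r,n1,v,z,u,p,n0]
t=0: Δ0=0000010000 Δ1=0100010000 Δ2=0101010000 Δ3=1101110010 Δ4=0111010010 Δ5=1101010010 Δ6=1111010010 | 6Δ
t=1: Δ0=1111010010 Δ1=1011010010 | 1Δ

0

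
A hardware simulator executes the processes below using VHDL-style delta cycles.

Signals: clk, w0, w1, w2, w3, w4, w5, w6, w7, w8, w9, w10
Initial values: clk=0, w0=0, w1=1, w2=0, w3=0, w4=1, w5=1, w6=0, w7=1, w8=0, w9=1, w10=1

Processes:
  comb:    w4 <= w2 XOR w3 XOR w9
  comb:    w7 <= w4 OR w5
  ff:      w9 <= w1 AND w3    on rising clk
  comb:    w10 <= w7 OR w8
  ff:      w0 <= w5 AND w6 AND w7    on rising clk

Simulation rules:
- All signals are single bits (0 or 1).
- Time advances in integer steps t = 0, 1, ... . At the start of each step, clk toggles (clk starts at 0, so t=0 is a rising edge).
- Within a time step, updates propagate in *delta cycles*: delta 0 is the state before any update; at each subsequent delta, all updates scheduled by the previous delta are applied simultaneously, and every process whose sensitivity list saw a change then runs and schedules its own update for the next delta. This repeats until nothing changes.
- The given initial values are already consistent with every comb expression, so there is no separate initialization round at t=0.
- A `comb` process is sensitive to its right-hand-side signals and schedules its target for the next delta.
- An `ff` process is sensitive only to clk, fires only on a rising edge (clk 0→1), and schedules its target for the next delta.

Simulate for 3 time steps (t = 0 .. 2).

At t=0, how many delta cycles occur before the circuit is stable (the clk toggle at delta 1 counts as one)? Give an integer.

t0.Δ0 w2=0 w0=0 w4=1 w1=1 w9=1 w10=1 w6=0 w7=1 w8=0 clk=0 w5=1 w3=0
t0.Δ1 w2=0 w0=0 w4=1 w1=1 w9=1 w10=1 w6=0 w7=1 w8=0 clk=1 w5=1 w3=0
t0.Δ2 w2=0 w0=0 w4=1 w1=1 w9=0 w10=1 w6=0 w7=1 w8=0 clk=1 w5=1 w3=0
t0.Δ3 w2=0 w0=0 w4=0 w1=1 w9=0 w10=1 w6=0 w7=1 w8=0 clk=1 w5=1 w3=0
t1.Δ0 w2=0 w0=0 w4=0 w1=1 w9=0 w10=1 w6=0 w7=1 w8=0 clk=1 w5=1 w3=0
t1.Δ1 w2=0 w0=0 w4=0 w1=1 w9=0 w10=1 w6=0 w7=1 w8=0 clk=0 w5=1 w3=0
t2.Δ0 w2=0 w0=0 w4=0 w1=1 w9=0 w10=1 w6=0 w7=1 w8=0 clk=0 w5=1 w3=0
t2.Δ1 w2=0 w0=0 w4=0 w1=1 w9=0 w10=1 w6=0 w7=1 w8=0 clk=1 w5=1 w3=0

3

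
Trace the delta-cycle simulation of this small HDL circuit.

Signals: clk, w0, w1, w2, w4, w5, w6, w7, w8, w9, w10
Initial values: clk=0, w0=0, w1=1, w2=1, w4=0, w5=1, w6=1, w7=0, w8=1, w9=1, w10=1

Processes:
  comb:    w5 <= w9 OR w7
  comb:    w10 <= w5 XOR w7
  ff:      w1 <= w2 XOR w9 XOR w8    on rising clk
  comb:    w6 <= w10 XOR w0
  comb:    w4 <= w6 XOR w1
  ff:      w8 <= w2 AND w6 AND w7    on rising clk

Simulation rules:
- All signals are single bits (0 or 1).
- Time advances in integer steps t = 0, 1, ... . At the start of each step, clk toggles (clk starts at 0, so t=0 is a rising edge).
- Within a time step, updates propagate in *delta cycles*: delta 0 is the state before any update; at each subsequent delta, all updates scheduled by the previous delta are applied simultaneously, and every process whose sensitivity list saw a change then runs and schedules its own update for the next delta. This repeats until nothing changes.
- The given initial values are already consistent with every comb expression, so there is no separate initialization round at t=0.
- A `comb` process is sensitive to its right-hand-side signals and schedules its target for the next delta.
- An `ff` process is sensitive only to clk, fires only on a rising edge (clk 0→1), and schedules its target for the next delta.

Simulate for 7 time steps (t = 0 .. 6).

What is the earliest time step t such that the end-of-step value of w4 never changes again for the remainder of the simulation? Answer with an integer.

t=0 Δ0: w1=1 w7=0 w5=1 w6=1 w10=1 w2=1 w9=1 w8=1 clk=0 w4=0 w0=0
  Δ1: clk:0→1
  Δ2: w8:1→0
  (2Δ to stable)
t=1 Δ0: w1=1 w7=0 w5=1 w6=1 w10=1 w2=1 w9=1 w8=0 clk=1 w4=0 w0=0
  Δ1: clk:1→0
  (1Δ to stable)
t=2 Δ0: w1=1 w7=0 w5=1 w6=1 w10=1 w2=1 w9=1 w8=0 clk=0 w4=0 w0=0
  Δ1: clk:0→1
  Δ2: w1:1→0
  Δ3: w4:0→1
  (3Δ to stable)
t=3 Δ0: w1=0 w7=0 w5=1 w6=1 w10=1 w2=1 w9=1 w8=0 clk=1 w4=1 w0=0
  Δ1: clk:1→0
  (1Δ to stable)
t=4 Δ0: w1=0 w7=0 w5=1 w6=1 w10=1 w2=1 w9=1 w8=0 clk=0 w4=1 w0=0
  Δ1: clk:0→1
  (1Δ to stable)
t=5 Δ0: w1=0 w7=0 w5=1 w6=1 w10=1 w2=1 w9=1 w8=0 clk=1 w4=1 w0=0
  Δ1: clk:1→0
  (1Δ to stable)
t=6 Δ0: w1=0 w7=0 w5=1 w6=1 w10=1 w2=1 w9=1 w8=0 clk=0 w4=1 w0=0
  Δ1: clk:0→1
  (1Δ to stable)

2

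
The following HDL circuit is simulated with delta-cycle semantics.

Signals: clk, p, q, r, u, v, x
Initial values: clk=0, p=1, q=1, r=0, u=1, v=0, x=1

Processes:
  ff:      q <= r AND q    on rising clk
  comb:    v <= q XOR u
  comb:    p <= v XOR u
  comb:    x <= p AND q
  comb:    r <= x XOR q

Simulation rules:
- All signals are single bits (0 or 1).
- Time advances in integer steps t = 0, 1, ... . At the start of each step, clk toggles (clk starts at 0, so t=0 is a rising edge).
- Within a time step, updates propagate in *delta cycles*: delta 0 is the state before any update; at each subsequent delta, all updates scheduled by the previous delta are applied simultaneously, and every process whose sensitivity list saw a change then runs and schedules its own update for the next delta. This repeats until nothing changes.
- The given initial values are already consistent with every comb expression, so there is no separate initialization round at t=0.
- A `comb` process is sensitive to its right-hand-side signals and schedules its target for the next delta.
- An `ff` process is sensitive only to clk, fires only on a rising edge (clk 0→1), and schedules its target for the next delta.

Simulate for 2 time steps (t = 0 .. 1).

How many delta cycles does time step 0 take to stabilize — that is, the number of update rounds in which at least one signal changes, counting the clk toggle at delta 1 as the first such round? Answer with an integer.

4

t=0 Δ0: v=0 p=1 clk=0 x=1 q=1 u=1 r=0
  Δ1: clk:0→1
  Δ2: q:1→0
  Δ3: v:0→1, x:1→0, r:0→1
  Δ4: p:1→0, r:1→0
  (4Δ to stable)
t=1 Δ0: v=1 p=0 clk=1 x=0 q=0 u=1 r=0
  Δ1: clk:1→0
  (1Δ to stable)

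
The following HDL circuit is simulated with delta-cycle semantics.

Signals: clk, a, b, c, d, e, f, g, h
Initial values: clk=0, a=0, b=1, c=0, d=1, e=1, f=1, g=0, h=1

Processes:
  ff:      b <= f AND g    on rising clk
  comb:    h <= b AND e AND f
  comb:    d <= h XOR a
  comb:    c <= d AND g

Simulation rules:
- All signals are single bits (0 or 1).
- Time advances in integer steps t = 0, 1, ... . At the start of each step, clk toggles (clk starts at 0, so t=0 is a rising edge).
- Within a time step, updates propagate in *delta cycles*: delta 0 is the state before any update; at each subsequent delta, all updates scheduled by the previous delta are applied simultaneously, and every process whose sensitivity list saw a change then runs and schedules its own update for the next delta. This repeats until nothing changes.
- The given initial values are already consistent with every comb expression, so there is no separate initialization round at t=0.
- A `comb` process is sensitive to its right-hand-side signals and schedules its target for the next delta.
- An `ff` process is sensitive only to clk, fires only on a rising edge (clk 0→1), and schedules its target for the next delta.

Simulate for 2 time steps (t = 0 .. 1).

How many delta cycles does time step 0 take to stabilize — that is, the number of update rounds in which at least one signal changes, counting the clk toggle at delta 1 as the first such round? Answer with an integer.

t=0 Δ0: c=0 h=1 a=0 g=0 f=1 d=1 e=1 b=1 clk=0
  Δ1: clk:0→1
  Δ2: b:1→0
  Δ3: h:1→0
  Δ4: d:1→0
  (4Δ to stable)
t=1 Δ0: c=0 h=0 a=0 g=0 f=1 d=0 e=1 b=0 clk=1
  Δ1: clk:1→0
  (1Δ to stable)

4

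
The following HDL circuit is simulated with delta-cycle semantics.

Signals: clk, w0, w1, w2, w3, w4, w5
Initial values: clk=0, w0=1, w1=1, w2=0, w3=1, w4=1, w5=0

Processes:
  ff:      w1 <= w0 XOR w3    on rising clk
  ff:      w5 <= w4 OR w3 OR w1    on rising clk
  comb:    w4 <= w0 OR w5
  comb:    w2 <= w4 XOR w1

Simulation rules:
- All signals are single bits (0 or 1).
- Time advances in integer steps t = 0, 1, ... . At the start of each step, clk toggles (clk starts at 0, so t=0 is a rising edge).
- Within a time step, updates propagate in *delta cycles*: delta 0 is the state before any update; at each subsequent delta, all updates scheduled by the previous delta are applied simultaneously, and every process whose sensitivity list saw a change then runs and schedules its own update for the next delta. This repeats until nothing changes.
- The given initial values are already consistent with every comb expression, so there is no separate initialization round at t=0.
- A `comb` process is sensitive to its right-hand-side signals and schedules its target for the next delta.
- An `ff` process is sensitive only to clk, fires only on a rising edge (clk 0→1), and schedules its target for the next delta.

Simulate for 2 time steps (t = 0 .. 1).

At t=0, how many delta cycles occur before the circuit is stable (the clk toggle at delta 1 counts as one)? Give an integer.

3

t0.Δ0 w2=0 w4=1 w5=0 w0=1 w3=1 w1=1 clk=0
t0.Δ1 w2=0 w4=1 w5=0 w0=1 w3=1 w1=1 clk=1
t0.Δ2 w2=0 w4=1 w5=1 w0=1 w3=1 w1=0 clk=1
t0.Δ3 w2=1 w4=1 w5=1 w0=1 w3=1 w1=0 clk=1
t1.Δ0 w2=1 w4=1 w5=1 w0=1 w3=1 w1=0 clk=1
t1.Δ1 w2=1 w4=1 w5=1 w0=1 w3=1 w1=0 clk=0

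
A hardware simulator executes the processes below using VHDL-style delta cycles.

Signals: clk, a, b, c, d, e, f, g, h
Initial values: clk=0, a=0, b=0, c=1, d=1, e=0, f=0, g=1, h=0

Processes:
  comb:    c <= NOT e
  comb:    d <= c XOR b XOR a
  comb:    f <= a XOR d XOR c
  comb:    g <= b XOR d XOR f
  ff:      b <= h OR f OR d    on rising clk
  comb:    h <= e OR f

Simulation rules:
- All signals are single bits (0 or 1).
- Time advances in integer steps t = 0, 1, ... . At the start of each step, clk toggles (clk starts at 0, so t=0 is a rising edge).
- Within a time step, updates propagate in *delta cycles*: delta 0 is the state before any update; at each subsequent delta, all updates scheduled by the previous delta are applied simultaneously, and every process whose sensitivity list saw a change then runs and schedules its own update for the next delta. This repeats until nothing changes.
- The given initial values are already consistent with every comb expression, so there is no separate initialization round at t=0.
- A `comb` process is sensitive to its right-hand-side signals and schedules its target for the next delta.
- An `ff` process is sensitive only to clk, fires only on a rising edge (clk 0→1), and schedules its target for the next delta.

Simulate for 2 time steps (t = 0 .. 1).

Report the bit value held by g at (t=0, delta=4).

1

t=0 Δ0: h=0 c=1 f=0 g=1 clk=0 e=0 b=0 d=1 a=0
  Δ1: clk:0→1
  Δ2: b:0→1
  Δ3: g:1→0, d:1→0
  Δ4: f:0→1, g:0→1
  Δ5: h:0→1, g:1→0
  (5Δ to stable)
t=1 Δ0: h=1 c=1 f=1 g=0 clk=1 e=0 b=1 d=0 a=0
  Δ1: clk:1→0
  (1Δ to stable)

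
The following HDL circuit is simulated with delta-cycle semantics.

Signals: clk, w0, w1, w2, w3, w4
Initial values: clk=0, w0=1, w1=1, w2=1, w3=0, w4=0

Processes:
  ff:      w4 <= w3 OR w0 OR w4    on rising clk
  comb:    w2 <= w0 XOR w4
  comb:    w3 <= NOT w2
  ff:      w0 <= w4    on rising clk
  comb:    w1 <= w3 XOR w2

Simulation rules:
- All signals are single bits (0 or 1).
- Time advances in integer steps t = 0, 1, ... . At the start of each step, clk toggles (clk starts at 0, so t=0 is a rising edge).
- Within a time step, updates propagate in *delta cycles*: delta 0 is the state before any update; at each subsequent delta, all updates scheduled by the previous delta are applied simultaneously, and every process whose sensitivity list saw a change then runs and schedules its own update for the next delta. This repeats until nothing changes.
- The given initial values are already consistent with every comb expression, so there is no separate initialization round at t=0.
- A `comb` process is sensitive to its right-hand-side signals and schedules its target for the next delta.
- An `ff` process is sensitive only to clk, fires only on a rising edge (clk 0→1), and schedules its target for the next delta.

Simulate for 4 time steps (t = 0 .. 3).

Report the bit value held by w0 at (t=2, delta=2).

t0.Δ0 w0=1 w1=1 clk=0 w4=0 w3=0 w2=1
t0.Δ1 w0=1 w1=1 clk=1 w4=0 w3=0 w2=1
t0.Δ2 w0=0 w1=1 clk=1 w4=1 w3=0 w2=1
t1.Δ0 w0=0 w1=1 clk=1 w4=1 w3=0 w2=1
t1.Δ1 w0=0 w1=1 clk=0 w4=1 w3=0 w2=1
t2.Δ0 w0=0 w1=1 clk=0 w4=1 w3=0 w2=1
t2.Δ1 w0=0 w1=1 clk=1 w4=1 w3=0 w2=1
t2.Δ2 w0=1 w1=1 clk=1 w4=1 w3=0 w2=1
t2.Δ3 w0=1 w1=1 clk=1 w4=1 w3=0 w2=0
t2.Δ4 w0=1 w1=0 clk=1 w4=1 w3=1 w2=0
t2.Δ5 w0=1 w1=1 clk=1 w4=1 w3=1 w2=0
t3.Δ0 w0=1 w1=1 clk=1 w4=1 w3=1 w2=0
t3.Δ1 w0=1 w1=1 clk=0 w4=1 w3=1 w2=0

1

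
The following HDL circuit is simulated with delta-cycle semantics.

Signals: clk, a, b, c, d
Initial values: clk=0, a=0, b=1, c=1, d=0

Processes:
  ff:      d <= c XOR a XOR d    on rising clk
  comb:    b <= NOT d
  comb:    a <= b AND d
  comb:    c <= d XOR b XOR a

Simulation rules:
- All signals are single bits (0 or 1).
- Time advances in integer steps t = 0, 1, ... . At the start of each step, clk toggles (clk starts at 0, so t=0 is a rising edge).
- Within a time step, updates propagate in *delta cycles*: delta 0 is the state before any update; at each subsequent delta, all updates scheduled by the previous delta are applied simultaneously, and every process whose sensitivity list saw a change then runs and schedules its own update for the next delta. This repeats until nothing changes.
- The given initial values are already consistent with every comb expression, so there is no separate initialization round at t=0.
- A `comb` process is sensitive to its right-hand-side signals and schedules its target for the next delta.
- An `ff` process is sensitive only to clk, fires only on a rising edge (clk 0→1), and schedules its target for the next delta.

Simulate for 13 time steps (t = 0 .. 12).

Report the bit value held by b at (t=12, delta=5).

0

t=0 Δ0: clk=0 d=0 c=1 a=0 b=1
  Δ1: clk:0→1
  Δ2: d:0→1
  Δ3: c:1→0, a:0→1, b:1→0
  Δ4: a:1→0
  Δ5: c:0→1
  (5Δ to stable)
t=1 Δ0: clk=1 d=1 c=1 a=0 b=0
  Δ1: clk:1→0
  (1Δ to stable)
t=2 Δ0: clk=0 d=1 c=1 a=0 b=0
  Δ1: clk:0→1
  Δ2: d:1→0
  Δ3: c:1→0, b:0→1
  Δ4: c:0→1
  (4Δ to stable)
t=3 Δ0: clk=1 d=0 c=1 a=0 b=1
  Δ1: clk:1→0
  (1Δ to stable)
t=4 Δ0: clk=0 d=0 c=1 a=0 b=1
  Δ1: clk:0→1
  Δ2: d:0→1
  Δ3: c:1→0, a:0→1, b:1→0
  Δ4: a:1→0
  Δ5: c:0→1
  (5Δ to stable)
t=5 Δ0: clk=1 d=1 c=1 a=0 b=0
  Δ1: clk:1→0
  (1Δ to stable)
t=6 Δ0: clk=0 d=1 c=1 a=0 b=0
  Δ1: clk:0→1
  Δ2: d:1→0
  Δ3: c:1→0, b:0→1
  Δ4: c:0→1
  (4Δ to stable)
t=7 Δ0: clk=1 d=0 c=1 a=0 b=1
  Δ1: clk:1→0
  (1Δ to stable)
t=8 Δ0: clk=0 d=0 c=1 a=0 b=1
  Δ1: clk:0→1
  Δ2: d:0→1
  Δ3: c:1→0, a:0→1, b:1→0
  Δ4: a:1→0
  Δ5: c:0→1
  (5Δ to stable)
t=9 Δ0: clk=1 d=1 c=1 a=0 b=0
  Δ1: clk:1→0
  (1Δ to stable)
t=10 Δ0: clk=0 d=1 c=1 a=0 b=0
  Δ1: clk:0→1
  Δ2: d:1→0
  Δ3: c:1→0, b:0→1
  Δ4: c:0→1
  (4Δ to stable)
t=11 Δ0: clk=1 d=0 c=1 a=0 b=1
  Δ1: clk:1→0
  (1Δ to stable)
t=12 Δ0: clk=0 d=0 c=1 a=0 b=1
  Δ1: clk:0→1
  Δ2: d:0→1
  Δ3: c:1→0, a:0→1, b:1→0
  Δ4: a:1→0
  Δ5: c:0→1
  (5Δ to stable)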